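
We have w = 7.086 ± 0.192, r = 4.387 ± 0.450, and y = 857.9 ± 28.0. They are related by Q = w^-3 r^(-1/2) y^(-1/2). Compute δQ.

4.47e-06

Since Q is a product/quotient, work with relative uncertainties:
  (-3·δw/w)² = (-3×0.0271)² = 0.00661;  (−½·δr/r)² = (-0.5×0.103)² = 0.00263;  (−½·δy/y)² = (-0.5×0.0326)² = 0.000266
δQ/Q = √(0.00950) = 0.0975
Q = 4.581e-05, so δQ = 0.0975 × 4.581e-05 = 4.47e-06.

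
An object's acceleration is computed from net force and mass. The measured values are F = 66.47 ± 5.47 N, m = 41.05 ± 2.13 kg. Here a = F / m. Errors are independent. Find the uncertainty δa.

Since a is a product/quotient, work with relative uncertainties:
  (1·δF/F)² = (1×0.0823)² = 0.00677;  (-1·δm/m)² = (-1×0.0519)² = 0.00269
δa/a = √(0.00946) = 0.0973
a = 1.619 m/s^2, so δa = 0.0973 × 1.619 = 0.158 m/s^2.

0.158 m/s^2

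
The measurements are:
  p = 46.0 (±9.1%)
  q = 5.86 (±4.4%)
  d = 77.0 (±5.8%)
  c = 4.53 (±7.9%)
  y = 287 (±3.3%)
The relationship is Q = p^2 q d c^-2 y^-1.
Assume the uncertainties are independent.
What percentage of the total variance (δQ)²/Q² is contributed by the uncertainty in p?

(δQ/Q)² = (2·δp/p)² + (1·δq/q)² + (1·δd/d)² + (-2·δc/c)² + (-1·δy/y)²
  p term: (2×0.0910)² = 0.0331
  q term: (1×0.0440)² = 0.00194
  d term: (1×0.0580)² = 0.00336
  c term: (-2×0.0790)² = 0.0250
  y term: (-1×0.0330)² = 0.00109
Total = 0.0645. Share from p = 0.0331/0.0645 = 0.514.

51.4%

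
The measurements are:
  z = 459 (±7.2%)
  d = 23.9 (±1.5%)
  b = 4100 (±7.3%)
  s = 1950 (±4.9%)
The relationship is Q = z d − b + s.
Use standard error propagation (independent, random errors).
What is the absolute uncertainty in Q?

866

Let p = z·d = 11000. δp/p = √((1·δz/z)² + (1·δd/d)²) = √(0.00518 + 0.000225) = 0.0735, so δp = 807.
Q = p − b + s: δQ = √(δp² + δb² + δs²) = √(6.51e+05 + 89600 + 9130) = 866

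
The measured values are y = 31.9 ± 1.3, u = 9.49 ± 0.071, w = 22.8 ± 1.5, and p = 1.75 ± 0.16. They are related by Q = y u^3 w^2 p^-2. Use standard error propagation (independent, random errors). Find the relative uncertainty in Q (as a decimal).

0.230

Q is a product of powers, so relative uncertainties combine in quadrature:
  (1·δy/y)² = (1×0.0408)² = 0.00166;  (3·δu/u)² = (3×0.00748)² = 0.000504;  (2·δw/w)² = (2×0.0658)² = 0.0173;  (-2·δp/p)² = (-2×0.0914)² = 0.0334
δQ/Q = √(0.0529) = 0.230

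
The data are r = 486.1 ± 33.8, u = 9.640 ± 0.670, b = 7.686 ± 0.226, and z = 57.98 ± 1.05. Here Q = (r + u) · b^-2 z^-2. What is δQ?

Let w = r + u = 495.7. δw = √(δr² + δu²) = √(1140 + 0.449) = 33.8, so δw/w = 0.0682.
Q is then a monomial in w, b, z:
δQ/Q = √((δw/w)² + (-2·δb/b)² + (-2·δz/z)²) = √(0.00465 + 0.00346 + 0.00131) = 0.0971
Q = 0.002496, so δQ = 0.0971 × 0.002496 = 0.000242.

0.000242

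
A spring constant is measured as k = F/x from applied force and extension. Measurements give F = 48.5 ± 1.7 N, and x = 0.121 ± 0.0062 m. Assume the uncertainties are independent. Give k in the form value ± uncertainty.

401 ± 24.9 N/m

Products/powers → add relative errors in quadrature, weighted by exponent:
  (1·δF/F)² = (1×0.0351)² = 0.00123;  (-1·δx/x)² = (-1×0.0512)² = 0.00263
δk/k = √(0.00385) = 0.0621
k = 401 N/m, so δk = 0.0621 × 401 = 24.9 N/m.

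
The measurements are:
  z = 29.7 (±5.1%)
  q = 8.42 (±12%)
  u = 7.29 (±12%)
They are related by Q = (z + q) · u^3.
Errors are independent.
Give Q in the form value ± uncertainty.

14800 ± 5360

Let w = z + q = 38.1. δw = √(δz² + δq²) = √(2.29 + 1.02) = 1.82, so δw/w = 0.0478.
Q is then a monomial in w, u:
δQ/Q = √((δw/w)² + (3·δu/u)²) = √(0.00228 + 0.130) = 0.363
Q = 14800, so δQ = 0.363 × 14800 = 5360.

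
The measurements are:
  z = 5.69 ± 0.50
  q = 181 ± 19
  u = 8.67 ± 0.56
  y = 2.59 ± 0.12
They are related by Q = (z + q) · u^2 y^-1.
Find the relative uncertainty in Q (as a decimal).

Let w = z + q = 187. δw = √(δz² + δq²) = √(0.250 + 361) = 19.0, so δw/w = 0.102.
Q is then a monomial in w, u, y:
δQ/Q = √((δw/w)² + (2·δu/u)² + (-1·δy/y)²) = √(0.0104 + 0.0167 + 0.00215) = 0.171

0.171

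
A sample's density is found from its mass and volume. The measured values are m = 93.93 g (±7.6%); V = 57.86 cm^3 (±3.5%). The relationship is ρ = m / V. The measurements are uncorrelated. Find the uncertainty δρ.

0.136 g/cm^3

Since ρ is a product/quotient, work with relative uncertainties:
  (1·δm/m)² = (1×0.0760)² = 0.00578;  (-1·δV/V)² = (-1×0.0350)² = 0.00123
δρ/ρ = √(0.00700) = 0.0837
ρ = 1.623 g/cm^3, so δρ = 0.0837 × 1.623 = 0.136 g/cm^3.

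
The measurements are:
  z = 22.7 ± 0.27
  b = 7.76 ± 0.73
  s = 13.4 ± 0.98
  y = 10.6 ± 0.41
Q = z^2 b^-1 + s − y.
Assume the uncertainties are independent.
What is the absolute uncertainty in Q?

6.53

Let p = z^2·b^-1 = 66.4. δp/p = √((2·δz/z)² + (-1·δb/b)²) = √(0.000566 + 0.00885) = 0.0970, so δp = 6.44.
Q = p + s − y: δQ = √(δp² + δs² + δy²) = √(41.5 + 0.960 + 0.168) = 6.53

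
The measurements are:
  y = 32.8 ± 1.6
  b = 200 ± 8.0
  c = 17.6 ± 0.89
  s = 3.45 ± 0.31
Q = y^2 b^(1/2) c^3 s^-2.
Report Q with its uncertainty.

Since Q is a product/quotient, work with relative uncertainties:
  (2·δy/y)² = (2×0.0488)² = 0.00952;  (½·δb/b)² = (0.5×0.0400)² = 0.000400;  (3·δc/c)² = (3×0.0506)² = 0.0230;  (-2·δs/s)² = (-2×0.0899)² = 0.0323
δQ/Q = √(0.0652) = 0.255
Q = 6.97e+06, so δQ = 0.255 × 6.97e+06 = 1.78e+06.

(6.97 ± 1.78) × 10^6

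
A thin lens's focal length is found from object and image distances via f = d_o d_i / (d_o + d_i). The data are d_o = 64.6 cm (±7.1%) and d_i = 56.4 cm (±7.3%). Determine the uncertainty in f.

1.54 cm

∂f/∂d_o = (d_i/(d_o+d_i))² = 0.217;  ∂f/∂d_i = (d_o/(d_o+d_i))² = 0.285
δf = √((∂f/∂d_o · δd_o)² + (∂f/∂d_i · δd_i)²) = √(0.993 + 1.38) = 1.54 cm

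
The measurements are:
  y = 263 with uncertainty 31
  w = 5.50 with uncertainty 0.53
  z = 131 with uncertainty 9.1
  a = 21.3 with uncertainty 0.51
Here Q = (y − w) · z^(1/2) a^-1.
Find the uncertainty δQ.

Let u = y − w = 258. δu = √(δy² + δw²) = √(961 + 0.281) = 31.0, so δu/u = 0.120.
Q is then a monomial in u, z, a:
δQ/Q = √((δu/u)² + (½·δz/z)² + (-1·δa/a)²) = √(0.0145 + 0.00121 + 0.000573) = 0.128
Q = 138, so δQ = 0.128 × 138 = 17.7.

17.7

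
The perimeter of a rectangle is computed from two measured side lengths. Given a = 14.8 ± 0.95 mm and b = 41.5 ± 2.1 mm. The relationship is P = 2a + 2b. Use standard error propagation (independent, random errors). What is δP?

Each term contributes (cᵢ δxᵢ)² to (δP)²:
  (2·δa)² = 3.61;  (2·δb)² = 17.6
δP = √(21.2) = 4.61 mm

4.61 mm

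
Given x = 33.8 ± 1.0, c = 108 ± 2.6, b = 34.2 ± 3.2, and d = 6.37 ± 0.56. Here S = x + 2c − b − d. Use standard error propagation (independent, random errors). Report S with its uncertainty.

Absolute uncertainties add in quadrature for a linear combination:
  (δx)² = 1.00;  (2·δc)² = 27.0;  (δb)² = 10.2;  (δd)² = 0.314
δS = √(38.6) = 6.21
S = 209.

209 ± 6.21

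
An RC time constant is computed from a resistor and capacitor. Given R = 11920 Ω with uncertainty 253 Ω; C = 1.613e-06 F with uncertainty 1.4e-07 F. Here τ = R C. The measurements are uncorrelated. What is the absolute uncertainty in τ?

τ is a product of powers, so relative uncertainties combine in quadrature:
  (1·δR/R)² = (1×0.0212)² = 0.000450;  (1·δC/C)² = (1×0.0868)² = 0.00753
δτ/τ = √(0.00798) = 0.0894
τ = 0.01923 s, so δτ = 0.0894 × 0.01923 = 0.00172 s.

0.00172 s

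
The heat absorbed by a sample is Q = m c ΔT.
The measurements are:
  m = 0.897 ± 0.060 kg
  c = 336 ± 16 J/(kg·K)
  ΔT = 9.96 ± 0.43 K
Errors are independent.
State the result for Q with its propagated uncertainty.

3000 ± 278 J

Each factor contributes (exponent × relative error)² to (δQ/Q)²:
  (1·δm/m)² = (1×0.0669)² = 0.00447;  (1·δc/c)² = (1×0.0476)² = 0.00227;  (1·δΔT/ΔT)² = (1×0.0432)² = 0.00186
δQ/Q = √(0.00861) = 0.0928
Q = 3000 J, so δQ = 0.0928 × 3000 = 278 J.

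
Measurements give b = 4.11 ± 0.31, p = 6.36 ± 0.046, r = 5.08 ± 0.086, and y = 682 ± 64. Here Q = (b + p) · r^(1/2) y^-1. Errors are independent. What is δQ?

Let u = b + p = 10.5. δu = √(δb² + δp²) = √(0.0961 + 0.00212) = 0.313, so δu/u = 0.0299.
Q is then a monomial in u, r, y:
δQ/Q = √((δu/u)² + (½·δr/r)² + (-1·δy/y)²) = √(0.000896 + 7.16e-05 + 0.00881) = 0.0989
Q = 0.0346, so δQ = 0.0989 × 0.0346 = 0.00342.

0.00342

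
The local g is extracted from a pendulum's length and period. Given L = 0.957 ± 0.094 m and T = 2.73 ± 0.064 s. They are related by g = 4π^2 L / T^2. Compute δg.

0.552 m/s^2

g is a product of powers, so relative uncertainties combine in quadrature:
  (1·δL/L)² = (1×0.0982)² = 0.00965;  (-2·δT/T)² = (-2×0.0234)² = 0.00220
δg/g = √(0.0118) = 0.109
g = 5.07 m/s^2, so δg = 0.109 × 5.07 = 0.552 m/s^2.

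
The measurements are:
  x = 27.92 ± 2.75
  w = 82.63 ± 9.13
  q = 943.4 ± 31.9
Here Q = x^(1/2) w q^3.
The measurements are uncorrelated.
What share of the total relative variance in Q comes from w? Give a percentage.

49.0%

(δQ/Q)² = (½·δx/x)² + (1·δw/w)² + (3·δq/q)²
  x term: (0.5×0.0985)² = 0.00243
  w term: (1×0.110)² = 0.0122
  q term: (3×0.0338)² = 0.0103
Total = 0.0249. Share from w = 0.0122/0.0249 = 0.490.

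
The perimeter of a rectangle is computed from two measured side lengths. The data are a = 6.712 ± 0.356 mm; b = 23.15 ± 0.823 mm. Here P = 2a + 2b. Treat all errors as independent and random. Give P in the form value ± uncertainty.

Absolute uncertainties add in quadrature for a linear combination:
  (2·δa)² = 0.507;  (2·δb)² = 2.71
δP = √(3.22) = 1.79 mm
P = 59.72 mm.

59.72 ± 1.79 mm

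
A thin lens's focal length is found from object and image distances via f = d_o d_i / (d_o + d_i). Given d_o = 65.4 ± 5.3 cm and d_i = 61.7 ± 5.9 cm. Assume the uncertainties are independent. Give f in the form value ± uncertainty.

31.7 ± 2.00 cm

∂f/∂d_o = (d_i/(d_o+d_i))² = 0.236;  ∂f/∂d_i = (d_o/(d_o+d_i))² = 0.265
δf = √((∂f/∂d_o · δd_o)² + (∂f/∂d_i · δd_i)²) = √(1.56 + 2.44) = 2.00 cm
f = 31.7 cm.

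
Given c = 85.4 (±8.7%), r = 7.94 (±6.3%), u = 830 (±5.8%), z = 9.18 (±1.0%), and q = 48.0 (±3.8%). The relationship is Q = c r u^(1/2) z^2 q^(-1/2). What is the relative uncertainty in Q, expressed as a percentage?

11.5%

Q is a product of powers, so relative uncertainties combine in quadrature:
  (1·δc/c)² = (1×0.0870)² = 0.00757;  (1·δr/r)² = (1×0.0630)² = 0.00397;  (½·δu/u)² = (0.5×0.0580)² = 0.000841;  (2·δz/z)² = (2×0.0100)² = 0.000400;  (−½·δq/q)² = (-0.5×0.0380)² = 0.000361
δQ/Q = √(0.0131) = 0.115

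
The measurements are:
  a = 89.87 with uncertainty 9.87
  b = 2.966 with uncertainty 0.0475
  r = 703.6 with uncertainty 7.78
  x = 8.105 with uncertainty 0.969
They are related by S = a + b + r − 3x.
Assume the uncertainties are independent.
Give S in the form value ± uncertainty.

772.1 ± 12.9

Sums and differences: (δS)² = Σ (cᵢ δxᵢ)².
  (δa)² = 97.4;  (δb)² = 0.00226;  (δr)² = 60.5;  (3·δx)² = 8.45
δS = √(166) = 12.9
S = 772.1.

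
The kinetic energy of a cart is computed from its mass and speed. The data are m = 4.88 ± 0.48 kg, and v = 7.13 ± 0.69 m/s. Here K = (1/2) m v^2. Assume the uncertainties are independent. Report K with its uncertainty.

Relative error in a monomial: (δK/K)² = Σ (nᵢ · δxᵢ/xᵢ)².
  (1·δm/m)² = (1×0.0984)² = 0.00967;  (2·δv/v)² = (2×0.0968)² = 0.0375
δK/K = √(0.0471) = 0.217
K = 124 J, so δK = 0.217 × 124 = 26.9 J.

124 ± 26.9 J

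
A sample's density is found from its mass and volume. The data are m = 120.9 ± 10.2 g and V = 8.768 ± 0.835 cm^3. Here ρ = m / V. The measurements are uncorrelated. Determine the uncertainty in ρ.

1.75 g/cm^3

Products/powers → add relative errors in quadrature, weighted by exponent:
  (1·δm/m)² = (1×0.0844)² = 0.00712;  (-1·δV/V)² = (-1×0.0952)² = 0.00907
δρ/ρ = √(0.0162) = 0.127
ρ = 13.79 g/cm^3, so δρ = 0.127 × 13.79 = 1.75 g/cm^3.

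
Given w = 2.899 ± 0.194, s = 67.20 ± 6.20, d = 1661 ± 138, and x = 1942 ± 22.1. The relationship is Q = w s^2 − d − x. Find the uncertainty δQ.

2570

Let p = w·s^2 = 13090. δp/p = √((1·δw/w)² + (2·δs/s)²) = √(0.00448 + 0.0340) = 0.196, so δp = 2570.
Q = p − d − x: δQ = √(δp² + δd² + δx²) = √(6.6e+06 + 19000 + 488) = 2570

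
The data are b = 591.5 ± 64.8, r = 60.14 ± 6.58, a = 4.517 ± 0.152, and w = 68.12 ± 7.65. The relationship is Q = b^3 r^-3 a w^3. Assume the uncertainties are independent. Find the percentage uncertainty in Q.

Q is a product of powers, so relative uncertainties combine in quadrature:
  (3·δb/b)² = (3×0.110)² = 0.108;  (-3·δr/r)² = (-3×0.109)² = 0.108;  (1·δa/a)² = (1×0.0337)² = 0.00113;  (3·δw/w)² = (3×0.112)² = 0.114
δQ/Q = √(0.330) = 0.575

57.5%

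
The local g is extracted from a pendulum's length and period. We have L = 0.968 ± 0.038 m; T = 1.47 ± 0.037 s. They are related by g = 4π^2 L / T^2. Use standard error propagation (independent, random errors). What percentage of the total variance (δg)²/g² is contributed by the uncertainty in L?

37.8%

(δg/g)² = (1·δL/L)² + (-2·δT/T)²
  L term: (1×0.0393)² = 0.00154
  T term: (-2×0.0252)² = 0.00253
Total = 0.00408. Share from L = 0.00154/0.00408 = 0.378.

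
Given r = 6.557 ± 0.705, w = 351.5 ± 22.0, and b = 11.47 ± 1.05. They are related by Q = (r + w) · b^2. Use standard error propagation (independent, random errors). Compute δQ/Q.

0.193

Let u = r + w = 358.1. δu = √(δr² + δw²) = √(0.497 + 484) = 22.0, so δu/u = 0.0615.
Q is then a monomial in u, b:
δQ/Q = √((δu/u)² + (2·δb/b)²) = √(0.00378 + 0.0335) = 0.193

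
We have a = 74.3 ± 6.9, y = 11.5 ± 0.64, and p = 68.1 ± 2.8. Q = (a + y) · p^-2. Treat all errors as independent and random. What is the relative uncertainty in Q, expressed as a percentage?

Let u = a + y = 85.8. δu = √(δa² + δy²) = √(47.6 + 0.410) = 6.93, so δu/u = 0.0808.
Q is then a monomial in u, p:
δQ/Q = √((δu/u)² + (-2·δp/p)²) = √(0.00652 + 0.00676) = 0.115

11.5%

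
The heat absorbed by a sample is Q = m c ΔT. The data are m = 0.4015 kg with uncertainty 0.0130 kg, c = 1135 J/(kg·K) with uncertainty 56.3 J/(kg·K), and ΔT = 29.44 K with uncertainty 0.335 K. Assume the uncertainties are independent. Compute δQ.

Products/powers → add relative errors in quadrature, weighted by exponent:
  (1·δm/m)² = (1×0.0324)² = 0.00105;  (1·δc/c)² = (1×0.0496)² = 0.00246;  (1·δΔT/ΔT)² = (1×0.0114)² = 0.000129
δQ/Q = √(0.00364) = 0.0603
Q = 13420 J, so δQ = 0.0603 × 13420 = 809 J.

809 J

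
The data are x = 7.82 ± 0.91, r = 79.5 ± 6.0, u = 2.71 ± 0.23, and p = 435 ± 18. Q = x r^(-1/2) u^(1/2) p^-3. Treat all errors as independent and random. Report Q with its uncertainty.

Each factor contributes (exponent × relative error)² to (δQ/Q)²:
  (1·δx/x)² = (1×0.116)² = 0.0135;  (−½·δr/r)² = (-0.5×0.0755)² = 0.00142;  (½·δu/u)² = (0.5×0.0849)² = 0.00180;  (-3·δp/p)² = (-3×0.0414)² = 0.0154
δQ/Q = √(0.0322) = 0.179
Q = 1.75e-08, so δQ = 0.179 × 1.75e-08 = 3.15e-09.

(1.75 ± 0.315) × 10^-8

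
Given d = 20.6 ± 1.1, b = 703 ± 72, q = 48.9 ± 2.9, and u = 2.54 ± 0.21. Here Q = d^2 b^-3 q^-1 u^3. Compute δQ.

Each factor contributes (exponent × relative error)² to (δQ/Q)²:
  (2·δd/d)² = (2×0.0534)² = 0.0114;  (-3·δb/b)² = (-3×0.102)² = 0.0944;  (-1·δq/q)² = (-1×0.0593)² = 0.00352;  (3·δu/u)² = (3×0.0827)² = 0.0615
δQ/Q = √(0.171) = 0.413
Q = 4.09e-07, so δQ = 0.413 × 4.09e-07 = 1.69e-07.

1.69e-07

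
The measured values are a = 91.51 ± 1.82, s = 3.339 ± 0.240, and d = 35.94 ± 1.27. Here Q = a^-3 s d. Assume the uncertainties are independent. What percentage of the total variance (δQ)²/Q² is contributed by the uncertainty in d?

12.5%

(δQ/Q)² = (-3·δa/a)² + (1·δs/s)² + (1·δd/d)²
  a term: (-3×0.0199)² = 0.00356
  s term: (1×0.0719)² = 0.00517
  d term: (1×0.0353)² = 0.00125
Total = 0.00998. Share from d = 0.00125/0.00998 = 0.125.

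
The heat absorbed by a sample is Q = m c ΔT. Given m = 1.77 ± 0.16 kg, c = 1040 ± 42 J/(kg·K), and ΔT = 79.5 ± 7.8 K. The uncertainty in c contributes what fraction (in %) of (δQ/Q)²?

(δQ/Q)² = (1·δm/m)² + (1·δc/c)² + (1·δΔT/ΔT)²
  m term: (1×0.0904)² = 0.00817
  c term: (1×0.0404)² = 0.00163
  ΔT term: (1×0.0981)² = 0.00963
Total = 0.0194. Share from c = 0.00163/0.0194 = 0.0839.

8.39%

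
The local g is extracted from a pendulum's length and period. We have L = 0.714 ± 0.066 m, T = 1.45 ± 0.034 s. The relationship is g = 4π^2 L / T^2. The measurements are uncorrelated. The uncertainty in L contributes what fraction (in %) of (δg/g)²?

79.5%

(δg/g)² = (1·δL/L)² + (-2·δT/T)²
  L term: (1×0.0924)² = 0.00854
  T term: (-2×0.0234)² = 0.00220
Total = 0.0107. Share from L = 0.00854/0.0107 = 0.795.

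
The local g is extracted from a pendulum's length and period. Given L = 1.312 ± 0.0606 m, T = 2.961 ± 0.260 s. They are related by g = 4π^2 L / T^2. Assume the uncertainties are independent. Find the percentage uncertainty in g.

Relative error in a monomial: (δg/g)² = Σ (nᵢ · δxᵢ/xᵢ)².
  (1·δL/L)² = (1×0.0462)² = 0.00213;  (-2·δT/T)² = (-2×0.0878)² = 0.0308
δg/g = √(0.0330) = 0.182

18.2%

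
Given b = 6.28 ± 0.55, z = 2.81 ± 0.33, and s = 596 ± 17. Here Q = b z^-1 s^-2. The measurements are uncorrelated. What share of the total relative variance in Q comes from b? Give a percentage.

31.0%

(δQ/Q)² = (1·δb/b)² + (-1·δz/z)² + (-2·δs/s)²
  b term: (1×0.0876)² = 0.00767
  z term: (-1×0.117)² = 0.0138
  s term: (-2×0.0285)² = 0.00325
Total = 0.0247. Share from b = 0.00767/0.0247 = 0.310.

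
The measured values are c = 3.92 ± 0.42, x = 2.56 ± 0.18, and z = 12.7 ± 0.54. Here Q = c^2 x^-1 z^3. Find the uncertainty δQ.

3190

For a monomial Q ∝ c^2, x^-1, z^3, fractional errors add in quadrature:
  (2·δc/c)² = (2×0.107)² = 0.0459;  (-1·δx/x)² = (-1×0.0703)² = 0.00494;  (3·δz/z)² = (3×0.0425)² = 0.0163
δQ/Q = √(0.0671) = 0.259
Q = 12300, so δQ = 0.259 × 12300 = 3190.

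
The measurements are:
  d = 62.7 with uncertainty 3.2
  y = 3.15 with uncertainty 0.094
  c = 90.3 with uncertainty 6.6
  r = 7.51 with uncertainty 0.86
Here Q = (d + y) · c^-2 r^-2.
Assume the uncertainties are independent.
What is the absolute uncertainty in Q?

Let u = d + y = 65.9. δu = √(δd² + δy²) = √(10.2 + 0.00884) = 3.20, so δu/u = 0.0486.
Q is then a monomial in u, c, r:
δQ/Q = √((δu/u)² + (-2·δc/c)² + (-2·δr/r)²) = √(0.00236 + 0.0214 + 0.0525) = 0.276
Q = 0.000143, so δQ = 0.276 × 0.000143 = 3.95e-05.

3.95e-05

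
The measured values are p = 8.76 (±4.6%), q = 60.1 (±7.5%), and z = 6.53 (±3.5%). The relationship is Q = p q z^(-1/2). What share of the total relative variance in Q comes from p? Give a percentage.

(δQ/Q)² = (1·δp/p)² + (1·δq/q)² + (−½·δz/z)²
  p term: (1×0.0460)² = 0.00212
  q term: (1×0.0750)² = 0.00562
  z term: (-0.5×0.0350)² = 0.000306
Total = 0.00805. Share from p = 0.00212/0.00805 = 0.263.

26.3%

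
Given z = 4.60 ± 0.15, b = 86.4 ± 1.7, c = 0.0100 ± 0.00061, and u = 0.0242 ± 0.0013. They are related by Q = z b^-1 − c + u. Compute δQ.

0.00248

Let p = z·b^-1 = 0.0532. δp/p = √((1·δz/z)² + (-1·δb/b)²) = √(0.00106 + 0.000387) = 0.0381, so δp = 0.00203.
Q = p − c + u: δQ = √(δp² + δc² + δu²) = √(4.11e-06 + 3.72e-07 + 1.69e-06) = 0.00248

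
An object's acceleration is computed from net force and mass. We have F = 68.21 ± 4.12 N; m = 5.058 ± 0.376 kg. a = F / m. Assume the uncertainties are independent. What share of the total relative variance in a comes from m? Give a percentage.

60.2%

(δa/a)² = (1·δF/F)² + (-1·δm/m)²
  F term: (1×0.0604)² = 0.00365
  m term: (-1×0.0743)² = 0.00553
Total = 0.00917. Share from m = 0.00553/0.00917 = 0.602.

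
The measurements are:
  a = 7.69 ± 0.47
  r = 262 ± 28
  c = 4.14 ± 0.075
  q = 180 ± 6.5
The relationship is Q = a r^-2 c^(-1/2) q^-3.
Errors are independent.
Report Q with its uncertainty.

(9.44 ± 2.34) × 10^-12

For a monomial Q ∝ a, r^-2, c^(-1/2), q^-3, fractional errors add in quadrature:
  (1·δa/a)² = (1×0.0611)² = 0.00374;  (-2·δr/r)² = (-2×0.107)² = 0.0457;  (−½·δc/c)² = (-0.5×0.0181)² = 8.2e-05;  (-3·δq/q)² = (-3×0.0361)² = 0.0117
δQ/Q = √(0.0612) = 0.247
Q = 9.44e-12, so δQ = 0.247 × 9.44e-12 = 2.34e-12.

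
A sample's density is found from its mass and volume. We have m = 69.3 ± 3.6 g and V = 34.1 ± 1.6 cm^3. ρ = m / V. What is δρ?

0.142 g/cm^3

Each factor contributes (exponent × relative error)² to (δρ/ρ)²:
  (1·δm/m)² = (1×0.0519)² = 0.00270;  (-1·δV/V)² = (-1×0.0469)² = 0.00220
δρ/ρ = √(0.00490) = 0.0700
ρ = 2.03 g/cm^3, so δρ = 0.0700 × 2.03 = 0.142 g/cm^3.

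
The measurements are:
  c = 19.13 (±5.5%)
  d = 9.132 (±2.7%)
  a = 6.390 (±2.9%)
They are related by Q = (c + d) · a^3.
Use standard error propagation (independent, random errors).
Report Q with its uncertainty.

7374 ± 701

Let u = c + d = 28.26. δu = √(δc² + δd²) = √(1.11 + 0.0608) = 1.08, so δu/u = 0.0382.
Q is then a monomial in u, a:
δQ/Q = √((δu/u)² + (3·δa/a)²) = √(0.00146 + 0.00757) = 0.0950
Q = 7374, so δQ = 0.0950 × 7374 = 701.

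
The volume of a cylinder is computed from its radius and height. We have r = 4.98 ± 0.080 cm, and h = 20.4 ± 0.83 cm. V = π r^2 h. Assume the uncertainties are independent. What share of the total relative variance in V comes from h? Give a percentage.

61.6%

(δV/V)² = (2·δr/r)² + (1·δh/h)²
  r term: (2×0.0161)² = 0.00103
  h term: (1×0.0407)² = 0.00166
Total = 0.00269. Share from h = 0.00166/0.00269 = 0.616.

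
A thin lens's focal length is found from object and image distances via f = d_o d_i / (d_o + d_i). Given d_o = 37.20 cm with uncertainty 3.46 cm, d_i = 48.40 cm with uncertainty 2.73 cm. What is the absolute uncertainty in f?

1.22 cm

∂f/∂d_o = (d_i/(d_o+d_i))² = 0.320;  ∂f/∂d_i = (d_o/(d_o+d_i))² = 0.189
δf = √((∂f/∂d_o · δd_o)² + (∂f/∂d_i · δd_i)²) = √(1.22 + 0.266) = 1.22 cm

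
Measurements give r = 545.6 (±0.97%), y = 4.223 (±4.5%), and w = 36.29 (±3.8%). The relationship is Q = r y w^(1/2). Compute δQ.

691

Each factor contributes (exponent × relative error)² to (δQ/Q)²:
  (1·δr/r)² = (1×0.00970)² = 9.41e-05;  (1·δy/y)² = (1×0.0450)² = 0.00202;  (½·δw/w)² = (0.5×0.0380)² = 0.000361
δQ/Q = √(0.00248) = 0.0498
Q = 13880, so δQ = 0.0498 × 13880 = 691.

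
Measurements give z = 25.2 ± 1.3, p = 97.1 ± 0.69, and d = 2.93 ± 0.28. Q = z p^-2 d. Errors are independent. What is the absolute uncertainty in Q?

Q is a product of powers, so relative uncertainties combine in quadrature:
  (1·δz/z)² = (1×0.0516)² = 0.00266;  (-2·δp/p)² = (-2×0.00711)² = 0.000202;  (1·δd/d)² = (1×0.0956)² = 0.00913
δQ/Q = √(0.0120) = 0.110
Q = 0.00783, so δQ = 0.110 × 0.00783 = 0.000858.

0.000858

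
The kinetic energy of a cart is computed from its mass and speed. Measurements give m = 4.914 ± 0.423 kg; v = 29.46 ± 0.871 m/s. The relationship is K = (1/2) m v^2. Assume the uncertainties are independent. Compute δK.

223 J

Each factor contributes (exponent × relative error)² to (δK/K)²:
  (1·δm/m)² = (1×0.0861)² = 0.00741;  (2·δv/v)² = (2×0.0296)² = 0.00350
δK/K = √(0.0109) = 0.104
K = 2132 J, so δK = 0.104 × 2132 = 223 J.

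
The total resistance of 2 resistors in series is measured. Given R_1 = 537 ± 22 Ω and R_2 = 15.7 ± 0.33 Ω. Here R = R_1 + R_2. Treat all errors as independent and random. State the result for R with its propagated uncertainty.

553 ± 22.0 Ω

For a sum/difference, combine absolute errors in quadrature:
  (δR_1)² = 484;  (δR_2)² = 0.109
δR = √(484) = 22.0 Ω
R = 553 Ω.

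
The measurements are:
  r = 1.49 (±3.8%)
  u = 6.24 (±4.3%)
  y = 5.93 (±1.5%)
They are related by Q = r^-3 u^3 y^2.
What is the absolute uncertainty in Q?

Q is a product of powers, so relative uncertainties combine in quadrature:
  (-3·δr/r)² = (-3×0.0380)² = 0.0130;  (3·δu/u)² = (3×0.0430)² = 0.0166;  (2·δy/y)² = (2×0.0150)² = 0.000900
δQ/Q = √(0.0305) = 0.175
Q = 2580, so δQ = 0.175 × 2580 = 451.

451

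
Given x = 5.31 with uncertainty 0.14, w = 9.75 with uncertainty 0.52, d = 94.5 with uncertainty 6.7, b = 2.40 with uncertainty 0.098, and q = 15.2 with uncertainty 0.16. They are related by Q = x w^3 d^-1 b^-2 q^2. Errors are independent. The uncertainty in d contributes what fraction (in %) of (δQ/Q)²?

13.1%

(δQ/Q)² = (1·δx/x)² + (3·δw/w)² + (-1·δd/d)² + (-2·δb/b)² + (2·δq/q)²
  x term: (1×0.0264)² = 0.000695
  w term: (3×0.0533)² = 0.0256
  d term: (-1×0.0709)² = 0.00503
  b term: (-2×0.0408)² = 0.00667
  q term: (2×0.0105)² = 0.000443
Total = 0.0384. Share from d = 0.00503/0.0384 = 0.131.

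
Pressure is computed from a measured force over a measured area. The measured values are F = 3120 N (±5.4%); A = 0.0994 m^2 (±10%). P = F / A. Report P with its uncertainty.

Relative error in a monomial: (δP/P)² = Σ (nᵢ · δxᵢ/xᵢ)².
  (1·δF/F)² = (1×0.0540)² = 0.00292;  (-1·δA/A)² = (-1×0.100)² = 0.0100
δP/P = √(0.0129) = 0.114
P = 31400 Pa, so δP = 0.114 × 31400 = 3570 Pa.

31400 ± 3570 Pa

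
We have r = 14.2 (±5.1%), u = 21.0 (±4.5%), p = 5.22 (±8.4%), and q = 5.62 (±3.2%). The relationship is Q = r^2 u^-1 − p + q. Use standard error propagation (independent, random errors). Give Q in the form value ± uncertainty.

10.0 ± 1.17

Let w = r^2·u^-1 = 9.60. δw/w = √((2·δr/r)² + (-1·δu/u)²) = √(0.0104 + 0.00202) = 0.111, so δw = 1.07.
Q = w − p + q: δQ = √(δw² + δp² + δq²) = √(1.15 + 0.192 + 0.0323) = 1.17
Q = 10.0.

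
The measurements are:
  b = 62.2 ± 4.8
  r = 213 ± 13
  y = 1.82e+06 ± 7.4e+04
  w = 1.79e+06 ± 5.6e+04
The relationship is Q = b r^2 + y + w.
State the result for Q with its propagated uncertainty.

(6.43 ± 0.418) × 10^6

Let p = b·r^2 = 2.82e+06. δp/p = √((1·δb/b)² + (2·δr/r)²) = √(0.00596 + 0.0149) = 0.144, so δp = 4.08e+05.
Q = p + y + w: δQ = √(δp² + δy² + δw²) = √(1.66e+11 + 5.48e+09 + 3.14e+09) = 4.18e+05
Q = 6.43e+06.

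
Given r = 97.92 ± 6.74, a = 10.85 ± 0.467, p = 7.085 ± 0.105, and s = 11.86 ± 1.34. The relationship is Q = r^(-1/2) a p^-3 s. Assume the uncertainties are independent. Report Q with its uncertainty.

Relative error in a monomial: (δQ/Q)² = Σ (nᵢ · δxᵢ/xᵢ)².
  (−½·δr/r)² = (-0.5×0.0688)² = 0.00118;  (1·δa/a)² = (1×0.0430)² = 0.00185;  (-3·δp/p)² = (-3×0.0148)² = 0.00198;  (1·δs/s)² = (1×0.113)² = 0.0128
δQ/Q = √(0.0178) = 0.133
Q = 0.03656, so δQ = 0.133 × 0.03656 = 0.00488.

0.03656 ± 0.00488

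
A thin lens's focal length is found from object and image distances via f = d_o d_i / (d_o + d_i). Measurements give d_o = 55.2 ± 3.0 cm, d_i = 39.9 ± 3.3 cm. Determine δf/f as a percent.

5.31%

∂f/∂d_o = (d_i/(d_o+d_i))² = 0.176;  ∂f/∂d_i = (d_o/(d_o+d_i))² = 0.337
δf = √((∂f/∂d_o · δd_o)² + (∂f/∂d_i · δd_i)²) = √(0.279 + 1.24) = 1.23 cm
f = 23.2 cm, so δf/f = 1.23/23.2 = 0.0531.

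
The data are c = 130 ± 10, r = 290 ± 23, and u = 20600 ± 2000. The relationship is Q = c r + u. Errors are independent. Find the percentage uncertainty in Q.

Let p = c·r = 37700. δp/p = √((1·δc/c)² + (1·δr/r)²) = √(0.00592 + 0.00629) = 0.110, so δp = 4170.
Q = p + u: δQ = √(δp² + δu²) = √(1.74e+07 + 4e+06) = 4620
Q = 58300, so δQ/Q = 4620/58300 = 0.0793.

7.93%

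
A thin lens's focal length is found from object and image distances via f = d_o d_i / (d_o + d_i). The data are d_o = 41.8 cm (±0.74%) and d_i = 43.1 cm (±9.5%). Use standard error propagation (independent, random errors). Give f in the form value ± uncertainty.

21.2 ± 0.996 cm

∂f/∂d_o = (d_i/(d_o+d_i))² = 0.258;  ∂f/∂d_i = (d_o/(d_o+d_i))² = 0.242
δf = √((∂f/∂d_o · δd_o)² + (∂f/∂d_i · δd_i)²) = √(0.00635 + 0.985) = 0.996 cm
f = 21.2 cm.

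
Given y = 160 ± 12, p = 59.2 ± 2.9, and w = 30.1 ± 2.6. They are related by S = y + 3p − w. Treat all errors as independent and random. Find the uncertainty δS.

15.0

Each term contributes (cᵢ δxᵢ)² to (δS)²:
  (δy)² = 144;  (3·δp)² = 75.7;  (δw)² = 6.76
δS = √(226) = 15.0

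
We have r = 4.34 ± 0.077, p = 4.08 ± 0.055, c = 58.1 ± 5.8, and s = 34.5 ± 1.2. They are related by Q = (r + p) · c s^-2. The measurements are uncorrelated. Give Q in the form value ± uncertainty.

0.411 ± 0.0502

Let u = r + p = 8.42. δu = √(δr² + δp²) = √(0.00593 + 0.00302) = 0.0946, so δu/u = 0.0112.
Q is then a monomial in u, c, s:
δQ/Q = √((δu/u)² + (1·δc/c)² + (-2·δs/s)²) = √(0.000126 + 0.00997 + 0.00484) = 0.122
Q = 0.411, so δQ = 0.122 × 0.411 = 0.0502.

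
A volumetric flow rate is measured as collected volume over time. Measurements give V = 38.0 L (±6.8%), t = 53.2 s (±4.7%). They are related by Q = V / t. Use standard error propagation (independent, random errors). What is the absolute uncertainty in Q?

0.0590 L/s

Since Q is a product/quotient, work with relative uncertainties:
  (1·δV/V)² = (1×0.0680)² = 0.00462;  (-1·δt/t)² = (-1×0.0470)² = 0.00221
δQ/Q = √(0.00683) = 0.0827
Q = 0.714 L/s, so δQ = 0.0827 × 0.714 = 0.0590 L/s.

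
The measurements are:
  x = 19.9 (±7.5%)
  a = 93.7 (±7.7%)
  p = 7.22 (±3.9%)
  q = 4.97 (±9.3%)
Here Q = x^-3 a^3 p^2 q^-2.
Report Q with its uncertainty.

220 ± 83.8

Products/powers → add relative errors in quadrature, weighted by exponent:
  (-3·δx/x)² = (-3×0.0750)² = 0.0506;  (3·δa/a)² = (3×0.0770)² = 0.0534;  (2·δp/p)² = (2×0.0390)² = 0.00608;  (-2·δq/q)² = (-2×0.0930)² = 0.0346
δQ/Q = √(0.145) = 0.380
Q = 220, so δQ = 0.380 × 220 = 83.8.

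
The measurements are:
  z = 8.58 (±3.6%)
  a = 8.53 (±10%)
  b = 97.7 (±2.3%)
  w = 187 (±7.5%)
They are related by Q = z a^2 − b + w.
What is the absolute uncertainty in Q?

128

Let p = z·a^2 = 624. δp/p = √((1·δz/z)² + (2·δa/a)²) = √(0.00130 + 0.0400) = 0.203, so δp = 127.
Q = p − b + w: δQ = √(δp² + δb² + δw²) = √(16100 + 5.05 + 197) = 128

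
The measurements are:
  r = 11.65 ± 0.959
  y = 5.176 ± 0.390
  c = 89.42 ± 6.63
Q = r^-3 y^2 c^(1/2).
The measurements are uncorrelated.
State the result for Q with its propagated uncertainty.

Relative error in a monomial: (δQ/Q)² = Σ (nᵢ · δxᵢ/xᵢ)².
  (-3·δr/r)² = (-3×0.0823)² = 0.0610;  (2·δy/y)² = (2×0.0753)² = 0.0227;  (½·δc/c)² = (0.5×0.0741)² = 0.00137
δQ/Q = √(0.0851) = 0.292
Q = 0.1602, so δQ = 0.292 × 0.1602 = 0.0467.

0.1602 ± 0.0467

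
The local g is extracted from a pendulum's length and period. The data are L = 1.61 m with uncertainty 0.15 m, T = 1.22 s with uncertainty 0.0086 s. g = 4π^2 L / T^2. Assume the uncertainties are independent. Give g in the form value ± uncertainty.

42.7 ± 4.02 m/s^2

Relative error in a monomial: (δg/g)² = Σ (nᵢ · δxᵢ/xᵢ)².
  (1·δL/L)² = (1×0.0932)² = 0.00868;  (-2·δT/T)² = (-2×0.00705)² = 0.000199
δg/g = √(0.00888) = 0.0942
g = 42.7 m/s^2, so δg = 0.0942 × 42.7 = 4.02 m/s^2.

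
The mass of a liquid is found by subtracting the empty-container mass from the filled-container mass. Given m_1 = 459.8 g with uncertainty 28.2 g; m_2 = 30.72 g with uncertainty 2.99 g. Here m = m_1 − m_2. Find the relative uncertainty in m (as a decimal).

0.0661

For a sum/difference, combine absolute errors in quadrature:
  (δm_1)² = 795;  (δm_2)² = 8.94
δm = √(804) = 28.4 g
m = 429.1 g, so δm/m = 28.4/429.1 = 0.0661.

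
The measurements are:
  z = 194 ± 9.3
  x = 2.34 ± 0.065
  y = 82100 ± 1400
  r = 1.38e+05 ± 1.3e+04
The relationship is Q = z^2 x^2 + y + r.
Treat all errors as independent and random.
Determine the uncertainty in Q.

26300

Let p = z^2·x^2 = 2.06e+05. δp/p = √((2·δz/z)² + (2·δx/x)²) = √(0.00919 + 0.00309) = 0.111, so δp = 22800.
Q = p + y + r: δQ = √(δp² + δy² + δr²) = √(5.21e+08 + 1.96e+06 + 1.69e+08) = 26300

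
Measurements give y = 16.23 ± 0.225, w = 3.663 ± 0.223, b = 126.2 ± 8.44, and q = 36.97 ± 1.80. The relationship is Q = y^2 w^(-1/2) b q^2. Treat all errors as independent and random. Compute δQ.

2.97e+06

Each factor contributes (exponent × relative error)² to (δQ/Q)²:
  (2·δy/y)² = (2×0.0139)² = 0.000769;  (−½·δw/w)² = (-0.5×0.0609)² = 0.000927;  (1·δb/b)² = (1×0.0669)² = 0.00447;  (2·δq/q)² = (2×0.0487)² = 0.00948
δQ/Q = √(0.0157) = 0.125
Q = 2.374e+07, so δQ = 0.125 × 2.374e+07 = 2.97e+06.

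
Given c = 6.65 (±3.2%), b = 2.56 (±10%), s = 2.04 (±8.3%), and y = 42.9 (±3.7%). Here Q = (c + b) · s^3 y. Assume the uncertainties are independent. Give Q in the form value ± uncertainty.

Let u = c + b = 9.21. δu = √(δc² + δb²) = √(0.0453 + 0.0655) = 0.333, so δu/u = 0.0361.
Q is then a monomial in u, s, y:
δQ/Q = √((δu/u)² + (3·δs/s)² + (1·δy/y)²) = √(0.00131 + 0.0620 + 0.00137) = 0.254
Q = 3350, so δQ = 0.254 × 3350 = 853.

3350 ± 853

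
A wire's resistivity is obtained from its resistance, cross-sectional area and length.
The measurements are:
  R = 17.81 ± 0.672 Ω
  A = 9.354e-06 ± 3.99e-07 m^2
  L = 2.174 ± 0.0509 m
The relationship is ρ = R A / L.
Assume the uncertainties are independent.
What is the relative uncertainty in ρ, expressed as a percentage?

6.16%

Since ρ is a product/quotient, work with relative uncertainties:
  (1·δR/R)² = (1×0.0377)² = 0.00142;  (1·δA/A)² = (1×0.0427)² = 0.00182;  (-1·δL/L)² = (-1×0.0234)² = 0.000548
δρ/ρ = √(0.00379) = 0.0616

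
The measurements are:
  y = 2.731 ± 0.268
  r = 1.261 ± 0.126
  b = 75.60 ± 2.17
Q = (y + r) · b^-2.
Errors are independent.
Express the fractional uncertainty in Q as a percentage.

9.38%

Let u = y + r = 3.992. δu = √(δy² + δr²) = √(0.0718 + 0.0159) = 0.296, so δu/u = 0.0742.
Q is then a monomial in u, b:
δQ/Q = √((δu/u)² + (-2·δb/b)²) = √(0.00550 + 0.00330) = 0.0938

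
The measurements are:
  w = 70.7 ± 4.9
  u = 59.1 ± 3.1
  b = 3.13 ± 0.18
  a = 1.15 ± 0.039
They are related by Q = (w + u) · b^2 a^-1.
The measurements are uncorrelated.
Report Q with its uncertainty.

1110 ± 141

Let h = w + u = 130. δh = √(δw² + δu²) = √(24.0 + 9.61) = 5.80, so δh/h = 0.0447.
Q is then a monomial in h, b, a:
δQ/Q = √((δh/h)² + (2·δb/b)² + (-1·δa/a)²) = √(0.00200 + 0.0132 + 0.00115) = 0.128
Q = 1110, so δQ = 0.128 × 1110 = 141.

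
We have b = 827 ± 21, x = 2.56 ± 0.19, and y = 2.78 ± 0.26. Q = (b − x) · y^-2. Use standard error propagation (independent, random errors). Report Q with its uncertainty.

Let u = b − x = 824. δu = √(δb² + δx²) = √(441 + 0.0361) = 21.0, so δu/u = 0.0255.
Q is then a monomial in u, y:
δQ/Q = √((δu/u)² + (-2·δy/y)²) = √(0.000649 + 0.0350) = 0.189
Q = 107, so δQ = 0.189 × 107 = 20.1.

107 ± 20.1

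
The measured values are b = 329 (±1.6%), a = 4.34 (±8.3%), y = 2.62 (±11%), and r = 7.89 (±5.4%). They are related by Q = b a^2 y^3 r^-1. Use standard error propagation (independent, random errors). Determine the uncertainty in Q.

Products/powers → add relative errors in quadrature, weighted by exponent:
  (1·δb/b)² = (1×0.0160)² = 0.000256;  (2·δa/a)² = (2×0.0830)² = 0.0276;  (3·δy/y)² = (3×0.110)² = 0.109;  (-1·δr/r)² = (-1×0.0540)² = 0.00292
δQ/Q = √(0.140) = 0.374
Q = 14100, so δQ = 0.374 × 14100 = 5280.

5280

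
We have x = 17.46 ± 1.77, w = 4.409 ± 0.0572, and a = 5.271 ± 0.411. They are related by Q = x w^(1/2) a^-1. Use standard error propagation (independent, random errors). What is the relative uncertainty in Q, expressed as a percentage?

Q is a product of powers, so relative uncertainties combine in quadrature:
  (1·δx/x)² = (1×0.101)² = 0.0103;  (½·δw/w)² = (0.5×0.0130)² = 4.21e-05;  (-1·δa/a)² = (-1×0.0780)² = 0.00608
δQ/Q = √(0.0164) = 0.128

12.8%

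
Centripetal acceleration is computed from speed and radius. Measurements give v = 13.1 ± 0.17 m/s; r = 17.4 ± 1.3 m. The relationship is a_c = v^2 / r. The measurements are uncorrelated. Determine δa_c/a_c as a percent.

For a monomial a_c ∝ v^2, r^-1, fractional errors add in quadrature:
  (2·δv/v)² = (2×0.0130)² = 0.000674;  (-1·δr/r)² = (-1×0.0747)² = 0.00558
δa_c/a_c = √(0.00626) = 0.0791

7.91%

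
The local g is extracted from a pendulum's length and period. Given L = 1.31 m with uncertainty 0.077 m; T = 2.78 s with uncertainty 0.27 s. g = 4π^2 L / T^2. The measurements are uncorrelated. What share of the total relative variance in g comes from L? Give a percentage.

(δg/g)² = (1·δL/L)² + (-2·δT/T)²
  L term: (1×0.0588)² = 0.00345
  T term: (-2×0.0971)² = 0.0377
Total = 0.0412. Share from L = 0.00345/0.0412 = 0.0839.

8.39%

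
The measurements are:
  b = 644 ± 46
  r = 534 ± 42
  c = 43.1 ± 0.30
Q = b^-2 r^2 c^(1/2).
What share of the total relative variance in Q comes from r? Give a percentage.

54.8%

(δQ/Q)² = (-2·δb/b)² + (2·δr/r)² + (½·δc/c)²
  b term: (-2×0.0714)² = 0.0204
  r term: (2×0.0787)² = 0.0247
  c term: (0.5×0.00696)² = 1.21e-05
Total = 0.0452. Share from r = 0.0247/0.0452 = 0.548.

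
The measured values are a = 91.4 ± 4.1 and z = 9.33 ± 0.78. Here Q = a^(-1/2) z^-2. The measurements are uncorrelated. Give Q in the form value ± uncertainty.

Since Q is a product/quotient, work with relative uncertainties:
  (−½·δa/a)² = (-0.5×0.0449)² = 0.000503;  (-2·δz/z)² = (-2×0.0836)² = 0.0280
δQ/Q = √(0.0285) = 0.169
Q = 0.00120, so δQ = 0.169 × 0.00120 = 0.000203.

0.00120 ± 0.000203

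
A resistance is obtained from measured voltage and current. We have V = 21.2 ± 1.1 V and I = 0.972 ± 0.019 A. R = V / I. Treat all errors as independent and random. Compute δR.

Products/powers → add relative errors in quadrature, weighted by exponent:
  (1·δV/V)² = (1×0.0519)² = 0.00269;  (-1·δI/I)² = (-1×0.0195)² = 0.000382
δR/R = √(0.00307) = 0.0554
R = 21.8 Ω, so δR = 0.0554 × 21.8 = 1.21 Ω.

1.21 Ω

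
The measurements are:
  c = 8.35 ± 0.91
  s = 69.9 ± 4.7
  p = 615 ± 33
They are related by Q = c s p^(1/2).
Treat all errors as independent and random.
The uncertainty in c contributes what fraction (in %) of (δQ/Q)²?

(δQ/Q)² = (1·δc/c)² + (1·δs/s)² + (½·δp/p)²
  c term: (1×0.109)² = 0.0119
  s term: (1×0.0672)² = 0.00452
  p term: (0.5×0.0537)² = 0.000720
Total = 0.0171. Share from c = 0.0119/0.0171 = 0.694.

69.4%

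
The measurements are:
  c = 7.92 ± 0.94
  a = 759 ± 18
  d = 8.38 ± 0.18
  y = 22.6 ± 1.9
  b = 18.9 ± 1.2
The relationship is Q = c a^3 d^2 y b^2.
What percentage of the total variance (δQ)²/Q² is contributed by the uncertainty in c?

31.9%

(δQ/Q)² = (1·δc/c)² + (3·δa/a)² + (2·δd/d)² + (1·δy/y)² + (2·δb/b)²
  c term: (1×0.119)² = 0.0141
  a term: (3×0.0237)² = 0.00506
  d term: (2×0.0215)² = 0.00185
  y term: (1×0.0841)² = 0.00707
  b term: (2×0.0635)² = 0.0161
Total = 0.0442. Share from c = 0.0141/0.0442 = 0.319.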